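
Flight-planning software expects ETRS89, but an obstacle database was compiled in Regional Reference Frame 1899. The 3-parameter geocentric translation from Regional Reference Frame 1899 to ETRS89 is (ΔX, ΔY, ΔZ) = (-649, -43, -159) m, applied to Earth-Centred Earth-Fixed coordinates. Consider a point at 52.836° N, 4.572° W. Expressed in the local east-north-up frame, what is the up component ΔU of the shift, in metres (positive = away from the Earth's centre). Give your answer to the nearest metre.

At φ = 52.836°, λ = -4.572°: sin φ = 0.796910, cos φ = 0.604099, sin λ = -0.079712, cos λ = 0.996818.
ΔU = cos φ cos λ·ΔX + cos φ sin λ·ΔY + sin φ·ΔZ = (0.604099)(0.996818)(-649) + (0.604099)(-0.079712)(-43) + (0.796910)(-159) = -515.45 m.

ΔU = -515 m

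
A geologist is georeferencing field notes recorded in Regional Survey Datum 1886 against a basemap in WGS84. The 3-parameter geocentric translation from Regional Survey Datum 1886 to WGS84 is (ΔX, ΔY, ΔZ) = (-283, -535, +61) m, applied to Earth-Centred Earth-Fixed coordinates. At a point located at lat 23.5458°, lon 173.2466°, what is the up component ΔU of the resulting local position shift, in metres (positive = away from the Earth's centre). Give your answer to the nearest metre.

At φ = 23.5458°, λ = 173.2466°: sin φ = 0.399482, cos φ = 0.916741, sin λ = 0.117596, cos λ = -0.993061.
ΔU = cos φ cos λ·ΔX + cos φ sin λ·ΔY + sin φ·ΔZ = (0.916741)(-0.993061)(-283) + (0.916741)(0.117596)(-535) + (0.399482)(61) = 224.33 m.

ΔU = 224 m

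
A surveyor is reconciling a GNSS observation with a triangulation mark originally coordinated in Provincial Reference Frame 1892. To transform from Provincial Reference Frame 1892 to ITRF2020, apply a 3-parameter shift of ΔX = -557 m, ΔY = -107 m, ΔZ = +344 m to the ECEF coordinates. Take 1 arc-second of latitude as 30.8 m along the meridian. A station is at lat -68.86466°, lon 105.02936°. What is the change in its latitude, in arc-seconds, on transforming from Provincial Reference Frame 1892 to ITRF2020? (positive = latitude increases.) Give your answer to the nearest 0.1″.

sin φ = -0.932731, cos φ = 0.360572, sin λ = 0.965793, cos λ = -0.259314.
North component: ΔN = −sin φ cos λ·ΔX − sin φ sin λ·ΔY + cos φ·ΔZ = −(-0.932731)(-0.259314)(-557) − (-0.932731)(0.965793)(-107) + (0.360572)(344) = 162.37 m.
1° of latitude spans 3600 × 30.80 = 110880 m, so Δφ = 162.37 / 110880 × 3600 = 5.272″.

Δφ = 5.3″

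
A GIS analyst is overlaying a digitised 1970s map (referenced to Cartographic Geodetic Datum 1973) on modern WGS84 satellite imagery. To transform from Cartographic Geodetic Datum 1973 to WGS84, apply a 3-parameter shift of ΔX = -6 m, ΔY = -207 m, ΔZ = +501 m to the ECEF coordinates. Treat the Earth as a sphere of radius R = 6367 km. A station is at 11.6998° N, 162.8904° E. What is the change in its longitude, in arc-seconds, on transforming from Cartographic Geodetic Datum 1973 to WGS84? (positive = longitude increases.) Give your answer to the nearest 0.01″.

sin φ = 0.202784, cos φ = 0.979224, sin λ = 0.294200, cos λ = -0.955744.
East component: ΔE = −sin λ·ΔX + cos λ·ΔY = −(0.294200)(-6) + (-0.955744)(-207) = 199.60 m.
1° of latitude spans πR/180 = 111125 m; at latitude φ, 1° of longitude spans that × cos φ = 108816.3 m, so Δλ = 199.60 / 108816.3 × 3600 = 6.604″.

Δλ = 6.60″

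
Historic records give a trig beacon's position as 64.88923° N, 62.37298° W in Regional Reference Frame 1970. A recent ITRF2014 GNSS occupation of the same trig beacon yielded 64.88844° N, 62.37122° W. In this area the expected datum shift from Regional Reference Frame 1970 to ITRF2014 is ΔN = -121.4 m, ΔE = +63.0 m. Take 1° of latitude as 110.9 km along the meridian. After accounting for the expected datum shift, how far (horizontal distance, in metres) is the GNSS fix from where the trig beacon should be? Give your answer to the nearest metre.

39 m

Observed coordinate differences: Δφ = -0.00079°, Δλ = +0.00176°.
Converting to metres (1° lat = 110900 m, cos φ = 0.424370): observed ΔN = -87.6 m, observed ΔE = 82.8 m.
Subtracting the expected shift leaves a residual of -87.6 − (-121.4) = 33.8 m north and 82.8 − (63.0) = 19.8 m east.
Residual distance = √(33.8² + 19.8²) = 39.2 m.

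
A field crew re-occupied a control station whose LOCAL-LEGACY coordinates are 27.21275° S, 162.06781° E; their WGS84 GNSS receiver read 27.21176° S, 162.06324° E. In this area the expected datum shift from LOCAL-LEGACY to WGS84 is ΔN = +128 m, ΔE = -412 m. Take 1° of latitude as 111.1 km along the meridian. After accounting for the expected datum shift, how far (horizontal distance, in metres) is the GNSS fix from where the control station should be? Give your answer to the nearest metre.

Observed coordinate differences: Δφ = +0.00099°, Δλ = -0.00457°.
Converting to metres (1° lat = 111100 m, cos φ = 0.889315): observed ΔN = 110.0 m, observed ΔE = -451.5 m.
Subtracting the expected shift leaves a residual of 110.0 − (128) = -18.0 m north and -451.5 − (-412) = -39.5 m east.
Residual distance = √((-18.0)² + (-39.5)²) = 43.4 m.

43 m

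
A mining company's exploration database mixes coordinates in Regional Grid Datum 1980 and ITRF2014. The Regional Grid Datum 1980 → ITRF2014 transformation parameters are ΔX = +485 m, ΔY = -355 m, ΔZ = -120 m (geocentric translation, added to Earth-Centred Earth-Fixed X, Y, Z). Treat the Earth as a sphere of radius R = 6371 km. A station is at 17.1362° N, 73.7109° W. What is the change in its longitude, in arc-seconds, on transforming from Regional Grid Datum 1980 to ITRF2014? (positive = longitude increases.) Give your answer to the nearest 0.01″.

Δλ = 12.40″

sin φ = 0.294644, cos φ = 0.955607, sin λ = -0.959859, cos λ = 0.280484.
East component: ΔE = −sin λ·ΔX + cos λ·ΔY = −(-0.959859)(485) + (0.280484)(-355) = 365.96 m.
1° of latitude spans πR/180 = 111195 m; at latitude φ, 1° of longitude spans that × cos φ = 106258.7 m, so Δλ = 365.96 / 106258.7 × 3600 = 12.399″.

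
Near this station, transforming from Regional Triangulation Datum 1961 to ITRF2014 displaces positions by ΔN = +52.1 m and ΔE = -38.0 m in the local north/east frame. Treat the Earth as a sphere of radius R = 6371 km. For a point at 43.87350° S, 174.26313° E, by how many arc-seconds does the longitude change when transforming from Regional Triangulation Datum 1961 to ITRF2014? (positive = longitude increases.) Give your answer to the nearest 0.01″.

At latitude -43.87350°, cos φ = 0.720872.
One radian of longitude at latitude φ spans R cos φ, so Δλ = ΔE / (R cos φ) = -38.0 / (6371000 × 0.720872) = -8.2740e-06 rad = -1.707″.

Δλ = -1.71″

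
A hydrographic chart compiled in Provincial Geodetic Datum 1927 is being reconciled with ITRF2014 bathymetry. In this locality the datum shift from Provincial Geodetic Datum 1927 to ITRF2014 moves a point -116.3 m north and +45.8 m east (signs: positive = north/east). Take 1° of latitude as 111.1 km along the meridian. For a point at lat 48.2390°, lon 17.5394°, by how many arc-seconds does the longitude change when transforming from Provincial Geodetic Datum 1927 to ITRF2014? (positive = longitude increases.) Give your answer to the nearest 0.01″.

At latitude 48.2390°, cos φ = 0.666025.
1° of longitude at this latitude = 111.1 × cos φ = 74.00 km, so Δλ = 45.8 / 73995.4 = 0.0006190° = 2.228″.

Δλ = 2.23″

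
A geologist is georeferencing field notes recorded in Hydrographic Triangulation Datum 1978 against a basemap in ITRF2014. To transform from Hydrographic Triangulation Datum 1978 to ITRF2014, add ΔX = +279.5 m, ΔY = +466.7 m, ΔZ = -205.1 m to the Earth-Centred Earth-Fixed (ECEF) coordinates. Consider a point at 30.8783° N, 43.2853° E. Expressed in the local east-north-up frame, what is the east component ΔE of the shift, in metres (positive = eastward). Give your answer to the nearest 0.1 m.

ΔE = 148.1 m

The local east axis at (φ, λ) is (−sin λ, cos λ, 0), so ΔE = −sin(43.2853°)·279.5 + cos(43.2853°)·466.7 = 148.10 m.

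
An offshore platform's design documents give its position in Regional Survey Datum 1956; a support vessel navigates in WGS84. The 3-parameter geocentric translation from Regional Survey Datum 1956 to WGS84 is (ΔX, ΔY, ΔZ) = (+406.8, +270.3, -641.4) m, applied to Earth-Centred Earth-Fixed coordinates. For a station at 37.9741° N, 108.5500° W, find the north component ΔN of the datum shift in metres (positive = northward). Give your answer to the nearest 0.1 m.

At φ = 37.9741°, λ = -108.5500°: sin φ = 0.615305, cos φ = 0.788289, sin λ = -0.948046, cos λ = -0.318132.
ΔN = −sin φ cos λ·ΔX − sin φ sin λ·ΔY + cos φ·ΔZ = −(0.615305)(-0.318132)(406.8) − (0.615305)(-0.948046)(270.3) + (0.788289)(-641.4) = -268.30 m.

ΔN = -268.3 m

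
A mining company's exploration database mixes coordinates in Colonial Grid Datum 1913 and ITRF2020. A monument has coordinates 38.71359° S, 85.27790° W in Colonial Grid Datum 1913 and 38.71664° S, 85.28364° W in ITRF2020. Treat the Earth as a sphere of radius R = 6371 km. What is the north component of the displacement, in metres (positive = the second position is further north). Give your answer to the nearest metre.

Δφ = -38.71664° − -38.71359° = -0.00305°; Δλ = -85.28364° − -85.27790° = -0.00574°.
1° along a meridian = πR/180 = 111195 m.
ΔN = Δφ × 111195 = -339.1 m; ΔE = Δλ × 111195 × cos(-38.71359°) = -0.00574 × 111195 × 0.780282 = -498.0 m.

ΔN = -339 m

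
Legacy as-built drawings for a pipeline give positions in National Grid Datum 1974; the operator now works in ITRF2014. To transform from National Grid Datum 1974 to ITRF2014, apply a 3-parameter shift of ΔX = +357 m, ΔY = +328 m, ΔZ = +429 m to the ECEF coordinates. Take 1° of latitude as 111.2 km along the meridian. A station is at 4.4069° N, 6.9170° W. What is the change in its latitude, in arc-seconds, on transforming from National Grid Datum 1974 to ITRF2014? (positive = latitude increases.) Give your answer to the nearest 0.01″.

Δφ = 13.06″

sin φ = 0.076839, cos φ = 0.997044, sin λ = -0.120431, cos λ = 0.992722.
North component: ΔN = −sin φ cos λ·ΔX − sin φ sin λ·ΔY + cos φ·ΔZ = −(0.076839)(0.992722)(357) − (0.076839)(-0.120431)(328) + (0.997044)(429) = 403.54 m.
1° of latitude spans 111200 m, so Δφ = 403.54 / 111200 × 3600 = 13.064″.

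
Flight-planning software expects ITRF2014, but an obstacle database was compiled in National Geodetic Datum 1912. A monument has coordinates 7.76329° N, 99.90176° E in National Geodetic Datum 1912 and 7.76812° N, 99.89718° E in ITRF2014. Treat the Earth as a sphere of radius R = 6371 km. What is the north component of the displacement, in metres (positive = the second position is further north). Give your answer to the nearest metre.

Δφ = 7.76812° − 7.76329° = +0.00483°; Δλ = 99.89718° − 99.90176° = -0.00458°.
1° along a meridian = πR/180 = 111195 m.
ΔN = Δφ × 111195 = 537.1 m; ΔE = Δλ × 111195 × cos(7.76329°) = -0.00458 × 111195 × 0.990835 = -504.6 m.

ΔN = 537 m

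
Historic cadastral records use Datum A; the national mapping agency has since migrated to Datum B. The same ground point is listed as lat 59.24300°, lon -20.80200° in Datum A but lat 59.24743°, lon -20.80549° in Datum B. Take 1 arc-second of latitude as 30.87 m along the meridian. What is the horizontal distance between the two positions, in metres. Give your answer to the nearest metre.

531 m

Δφ = 59.24743° − 59.24300° = +0.00443°; Δλ = -20.80549° − -20.80200° = -0.00349°.
1° of latitude = 3600 × 30.87 = 111132 m.
ΔN = Δφ × 111132 = 492.3 m; ΔE = Δλ × 111132 × cos(59.24300°) = -0.00349 × 111132 × 0.511398 = -198.3 m.
Distance = √(ΔE² + ΔN²) = √((-198.3)² + 492.3²) = 530.8 m.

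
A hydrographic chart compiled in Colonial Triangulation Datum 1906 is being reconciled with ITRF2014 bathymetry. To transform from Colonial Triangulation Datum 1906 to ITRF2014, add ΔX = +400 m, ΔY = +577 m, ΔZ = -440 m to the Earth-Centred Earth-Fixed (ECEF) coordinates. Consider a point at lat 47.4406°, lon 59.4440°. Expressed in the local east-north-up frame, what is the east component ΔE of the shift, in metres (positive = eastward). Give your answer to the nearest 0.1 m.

At φ = 47.4406°, λ = 59.4440°: sin φ = 0.736577, cos φ = 0.676354, sin λ = 0.861133, cos λ = 0.508380.
ΔE = −sin λ·ΔX + cos λ·ΔY = −(0.861133)·(400) + (0.508380)·(577) = -51.12 m.

ΔE = -51.1 m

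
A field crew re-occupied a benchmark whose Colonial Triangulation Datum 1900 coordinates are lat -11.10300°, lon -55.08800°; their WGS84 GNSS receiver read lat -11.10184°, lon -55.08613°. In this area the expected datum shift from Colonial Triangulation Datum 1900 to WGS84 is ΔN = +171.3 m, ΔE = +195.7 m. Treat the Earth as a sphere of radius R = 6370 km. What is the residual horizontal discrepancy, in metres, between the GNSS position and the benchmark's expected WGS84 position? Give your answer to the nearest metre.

Observed coordinate differences: Δφ = +0.00116°, Δλ = +0.00187°.
Converting to metres (1° lat = 111177 m, cos φ = 0.981283): observed ΔN = 129.0 m, observed ΔE = 204.0 m.
Subtracting the expected shift leaves a residual of 129.0 − (171.3) = -42.3 m north and 204.0 − (195.7) = 8.3 m east.
Residual distance = √((-42.3)² + 8.3²) = 43.1 m.

43 m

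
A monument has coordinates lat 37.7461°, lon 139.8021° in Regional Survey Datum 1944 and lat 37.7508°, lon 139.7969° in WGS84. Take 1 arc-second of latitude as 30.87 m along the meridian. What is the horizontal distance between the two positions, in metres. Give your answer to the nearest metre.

Δφ = 37.7508° − 37.7461° = +0.0047°; Δλ = 139.7969° − 139.8021° = -0.0052°.
1° of latitude = 3600 × 30.87 = 111132 m.
ΔN = Δφ × 111132 = 522.3 m; ΔE = Δλ × 111132 × cos(37.7461°) = -0.0052 × 111132 × 0.790731 = -457.0 m.
Distance = √(ΔE² + ΔN²) = √((-457.0)² + 522.3²) = 694.0 m.

694 m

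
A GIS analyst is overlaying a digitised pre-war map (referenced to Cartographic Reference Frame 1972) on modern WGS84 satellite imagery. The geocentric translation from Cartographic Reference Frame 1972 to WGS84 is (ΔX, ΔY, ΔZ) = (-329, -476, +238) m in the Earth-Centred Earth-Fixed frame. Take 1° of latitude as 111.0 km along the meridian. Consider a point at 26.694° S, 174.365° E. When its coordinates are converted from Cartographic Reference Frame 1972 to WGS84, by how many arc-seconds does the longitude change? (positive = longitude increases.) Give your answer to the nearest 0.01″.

sin φ = -0.449225, cos φ = 0.893418, sin λ = 0.098191, cos λ = -0.995168.
East component: ΔE = −sin λ·ΔX + cos λ·ΔY = −(0.098191)(-329) + (-0.995168)(-476) = 506.00 m.
1° of latitude spans 111000 m; at latitude φ, 1° of longitude spans that × cos φ = 99169.4 m, so Δλ = 506.00 / 99169.4 × 3600 = 18.369″.

Δλ = 18.37″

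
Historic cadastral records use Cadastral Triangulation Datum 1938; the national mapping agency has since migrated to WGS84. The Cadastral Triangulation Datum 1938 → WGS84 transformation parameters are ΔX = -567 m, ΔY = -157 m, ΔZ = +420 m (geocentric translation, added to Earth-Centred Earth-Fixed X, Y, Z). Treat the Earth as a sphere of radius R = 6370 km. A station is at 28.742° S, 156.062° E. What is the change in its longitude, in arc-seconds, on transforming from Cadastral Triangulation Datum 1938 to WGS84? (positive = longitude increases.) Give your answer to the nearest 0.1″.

sin φ = -0.480866, cos φ = 0.876794, sin λ = 0.405748, cos λ = -0.913985.
East component: ΔE = −sin λ·ΔX + cos λ·ΔY = −(0.405748)(-567) + (-0.913985)(-157) = 373.55 m.
1° of latitude spans πR/180 = 111177 m; at latitude φ, 1° of longitude spans that × cos φ = 97479.7 m, so Δλ = 373.55 / 97479.7 × 3600 = 13.796″.

Δλ = 13.8″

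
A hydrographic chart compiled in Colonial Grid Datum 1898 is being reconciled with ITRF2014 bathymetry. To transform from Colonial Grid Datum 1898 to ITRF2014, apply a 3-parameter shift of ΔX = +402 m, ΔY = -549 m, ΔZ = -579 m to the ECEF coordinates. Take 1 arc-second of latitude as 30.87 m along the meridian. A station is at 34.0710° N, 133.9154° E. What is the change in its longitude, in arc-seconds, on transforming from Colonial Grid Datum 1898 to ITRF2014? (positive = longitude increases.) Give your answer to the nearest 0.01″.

Δλ = 3.57″

sin φ = 0.560220, cos φ = 0.828344, sin λ = 0.720365, cos λ = -0.693595.
East component: ΔE = −sin λ·ΔX + cos λ·ΔY = −(0.720365)(402) + (-0.693595)(-549) = 91.20 m.
1° of latitude spans 3600 × 30.87 = 111132 m; at latitude φ, 1° of longitude spans that × cos φ = 92055.5 m, so Δλ = 91.20 / 92055.5 × 3600 = 3.566″.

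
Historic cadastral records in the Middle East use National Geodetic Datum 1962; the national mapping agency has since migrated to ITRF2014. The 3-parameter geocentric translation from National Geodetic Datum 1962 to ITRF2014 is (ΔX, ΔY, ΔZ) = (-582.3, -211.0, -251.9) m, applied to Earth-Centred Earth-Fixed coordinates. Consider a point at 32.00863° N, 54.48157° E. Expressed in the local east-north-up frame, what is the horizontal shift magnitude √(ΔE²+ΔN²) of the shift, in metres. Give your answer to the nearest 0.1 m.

At φ = 32.00863°, λ = 54.48157°: sin φ = 0.530047, cos φ = 0.847968, sin λ = 0.813929, cos λ = 0.580965.
ΔE = −sin λ·ΔX + cos λ·ΔY = −(0.813929)·(-582.3) + (0.580965)·(-211.0) = 351.37 m.
ΔN = −sin φ cos λ·ΔX − sin φ sin λ·ΔY + cos φ·ΔZ = −(0.530047)(0.580965)(-582.3) − (0.530047)(0.813929)(-211.0) + (0.847968)(-251.9) = 56.74 m.
Horizontal magnitude = √(ΔE² + ΔN²) = √(351.37² + 56.74²) = 355.92 m.

355.9 m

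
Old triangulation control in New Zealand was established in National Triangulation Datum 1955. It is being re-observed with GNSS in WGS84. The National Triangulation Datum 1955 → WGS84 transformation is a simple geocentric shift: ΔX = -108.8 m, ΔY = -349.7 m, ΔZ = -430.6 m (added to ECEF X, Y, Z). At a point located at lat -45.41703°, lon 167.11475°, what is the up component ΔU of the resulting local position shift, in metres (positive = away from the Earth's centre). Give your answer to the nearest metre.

ΔU = 326 m

At φ = -45.41703°, λ = 167.11475°: sin φ = -0.712235, cos φ = 0.701941, sin λ = 0.222999, cos λ = -0.974819.
ΔU = cos φ cos λ·ΔX + cos φ sin λ·ΔY + sin φ·ΔZ = (0.701941)(-0.974819)(-108.8) + (0.701941)(0.222999)(-349.7) + (-0.712235)(-430.6) = 326.40 m.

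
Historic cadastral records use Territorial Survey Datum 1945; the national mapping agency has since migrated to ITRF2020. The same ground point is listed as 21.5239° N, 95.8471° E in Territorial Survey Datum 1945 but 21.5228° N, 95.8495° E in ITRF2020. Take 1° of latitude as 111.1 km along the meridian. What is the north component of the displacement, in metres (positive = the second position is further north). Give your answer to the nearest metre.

ΔN = -122 m

Δφ = 21.5228° − 21.5239° = -0.0011°; Δλ = 95.8495° − 95.8471° = +0.0024°.
ΔN = Δφ × 111100 = -122.2 m; ΔE = Δλ × 111100 × cos(21.5239°) = +0.0024 × 111100 × 0.930265 = 248.0 m.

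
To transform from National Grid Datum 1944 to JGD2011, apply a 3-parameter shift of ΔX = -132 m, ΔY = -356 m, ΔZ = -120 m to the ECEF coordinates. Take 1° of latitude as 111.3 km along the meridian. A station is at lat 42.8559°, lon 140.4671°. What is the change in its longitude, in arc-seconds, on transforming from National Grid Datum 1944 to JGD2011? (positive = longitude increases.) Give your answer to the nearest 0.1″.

Δλ = 15.8″

sin φ = 0.680157, cos φ = 0.733067, sin λ = 0.636521, cos λ = -0.771259.
East component: ΔE = −sin λ·ΔX + cos λ·ΔY = −(0.636521)(-132) + (-0.771259)(-356) = 358.59 m.
1° of latitude spans 111300 m; at latitude φ, 1° of longitude spans that × cos φ = 81590.3 m, so Δλ = 358.59 / 81590.3 × 3600 = 15.822″.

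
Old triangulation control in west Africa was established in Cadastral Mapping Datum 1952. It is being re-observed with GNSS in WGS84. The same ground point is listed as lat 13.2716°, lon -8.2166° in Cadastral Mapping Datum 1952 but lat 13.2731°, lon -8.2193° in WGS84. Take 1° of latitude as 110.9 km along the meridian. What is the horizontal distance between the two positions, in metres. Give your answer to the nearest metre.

Δφ = 13.2731° − 13.2716° = +0.0015°; Δλ = -8.2193° − -8.2166° = -0.0027°.
ΔN = Δφ × 110900 = 166.4 m; ΔE = Δλ × 110900 × cos(13.2716°) = -0.0027 × 110900 × 0.973293 = -291.4 m.
Distance = √(ΔE² + ΔN²) = √((-291.4)² + 166.4²) = 335.6 m.

336 m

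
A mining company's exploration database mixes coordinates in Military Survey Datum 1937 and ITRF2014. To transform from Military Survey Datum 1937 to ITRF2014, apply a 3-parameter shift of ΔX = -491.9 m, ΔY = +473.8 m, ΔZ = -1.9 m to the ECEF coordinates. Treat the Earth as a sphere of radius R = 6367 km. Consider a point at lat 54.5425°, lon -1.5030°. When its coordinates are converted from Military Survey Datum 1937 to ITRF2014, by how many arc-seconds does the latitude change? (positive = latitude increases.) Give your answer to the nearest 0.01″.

Δφ = 13.27″

sin φ = 0.814546, cos φ = 0.580099, sin λ = -0.026229, cos λ = 0.999656.
North component: ΔN = −sin φ cos λ·ΔX − sin φ sin λ·ΔY + cos φ·ΔZ = −(0.814546)(0.999656)(-491.9) − (0.814546)(-0.026229)(473.8) + (0.580099)(-1.9) = 409.56 m.
1° of latitude spans πR/180 = 111125 m, so Δφ = 409.56 / 111125 × 3600 = 13.268″.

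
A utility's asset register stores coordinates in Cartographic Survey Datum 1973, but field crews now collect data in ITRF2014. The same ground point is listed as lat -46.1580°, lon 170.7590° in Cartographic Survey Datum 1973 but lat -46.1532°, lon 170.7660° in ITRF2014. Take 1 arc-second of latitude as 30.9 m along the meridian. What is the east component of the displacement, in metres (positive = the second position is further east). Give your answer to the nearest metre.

ΔE = 539 m

Δφ = -46.1532° − -46.1580° = +0.0048°; Δλ = 170.7660° − 170.7590° = +0.0070°.
1° of latitude = 3600 × 30.90 = 111240 m.
ΔN = Δφ × 111240 = 534.0 m; ΔE = Δλ × 111240 × cos(-46.1580°) = +0.0070 × 111240 × 0.692672 = 539.4 m.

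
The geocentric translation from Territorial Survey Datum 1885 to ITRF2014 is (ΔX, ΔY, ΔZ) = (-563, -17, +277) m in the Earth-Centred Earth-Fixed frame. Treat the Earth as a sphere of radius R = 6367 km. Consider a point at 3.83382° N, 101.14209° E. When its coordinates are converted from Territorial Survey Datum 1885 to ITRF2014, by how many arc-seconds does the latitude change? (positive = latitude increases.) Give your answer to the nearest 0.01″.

Δφ = 8.75″

sin φ = 0.066863, cos φ = 0.997762, sin λ = 0.981151, cos λ = -0.193243.
North component: ΔN = −sin φ cos λ·ΔX − sin φ sin λ·ΔY + cos φ·ΔZ = −(0.066863)(-0.193243)(-563) − (0.066863)(0.981151)(-17) + (0.997762)(277) = 270.22 m.
1° of latitude spans πR/180 = 111125 m, so Δφ = 270.22 / 111125 × 3600 = 8.754″.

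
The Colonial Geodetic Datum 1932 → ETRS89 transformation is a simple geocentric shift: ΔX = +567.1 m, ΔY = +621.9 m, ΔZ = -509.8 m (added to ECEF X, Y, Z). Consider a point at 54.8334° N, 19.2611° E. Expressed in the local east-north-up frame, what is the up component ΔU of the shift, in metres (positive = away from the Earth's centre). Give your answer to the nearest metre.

ΔU = 10 m

At φ = 54.8334°, λ = 19.2611°: sin φ = 0.817481, cos φ = 0.575956, sin λ = 0.329874, cos λ = 0.944025.
ΔU = cos φ cos λ·ΔX + cos φ sin λ·ΔY + sin φ·ΔZ = (0.575956)(0.944025)(567.1) + (0.575956)(0.329874)(621.9) + (0.817481)(-509.8) = 9.75 m.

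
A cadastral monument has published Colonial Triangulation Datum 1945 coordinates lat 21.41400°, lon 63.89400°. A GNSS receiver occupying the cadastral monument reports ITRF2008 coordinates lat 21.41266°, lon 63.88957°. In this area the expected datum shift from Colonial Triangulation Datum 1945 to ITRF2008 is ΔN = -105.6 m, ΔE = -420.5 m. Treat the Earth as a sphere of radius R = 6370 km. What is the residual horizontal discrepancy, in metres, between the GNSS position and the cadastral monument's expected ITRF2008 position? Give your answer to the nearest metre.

58 m

Observed coordinate differences: Δφ = -0.00134°, Δλ = -0.00443°.
Converting to metres (1° lat = 111177 m, cos φ = 0.930967): observed ΔN = -149.0 m, observed ΔE = -458.5 m.
Subtracting the expected shift leaves a residual of -149.0 − (-105.6) = -43.4 m north and -458.5 − (-420.5) = -38.0 m east.
Residual distance = √((-43.4)² + (-38.0)²) = 57.7 m.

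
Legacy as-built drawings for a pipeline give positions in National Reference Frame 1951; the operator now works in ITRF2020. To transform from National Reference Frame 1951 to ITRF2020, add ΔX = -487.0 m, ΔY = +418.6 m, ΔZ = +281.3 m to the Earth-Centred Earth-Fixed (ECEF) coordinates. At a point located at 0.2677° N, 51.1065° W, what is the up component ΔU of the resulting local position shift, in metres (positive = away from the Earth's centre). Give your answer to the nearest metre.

The local up (radial) axis is (cos φ cos λ, cos φ sin λ, sin φ), giving ΔU = -305.772 − 325.799 + 1.314 = -630.26 m.

ΔU = -630 m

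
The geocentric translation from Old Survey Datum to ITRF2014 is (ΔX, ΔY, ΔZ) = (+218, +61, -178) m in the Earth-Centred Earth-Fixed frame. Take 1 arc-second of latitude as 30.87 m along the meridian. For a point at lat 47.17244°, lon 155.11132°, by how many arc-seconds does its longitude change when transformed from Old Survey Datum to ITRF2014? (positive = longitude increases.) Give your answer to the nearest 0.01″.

sin φ = 0.733403, cos φ = 0.679794, sin λ = 0.420857, cos λ = -0.907127.
East component: ΔE = −sin λ·ΔX + cos λ·ΔY = −(0.420857)(218) + (-0.907127)(61) = -147.08 m.
1° of latitude spans 3600 × 30.87 = 111132 m; at latitude φ, 1° of longitude spans that × cos φ = 75546.9 m, so Δλ = -147.08 / 75546.9 × 3600 = -7.009″.

Δλ = -7.01″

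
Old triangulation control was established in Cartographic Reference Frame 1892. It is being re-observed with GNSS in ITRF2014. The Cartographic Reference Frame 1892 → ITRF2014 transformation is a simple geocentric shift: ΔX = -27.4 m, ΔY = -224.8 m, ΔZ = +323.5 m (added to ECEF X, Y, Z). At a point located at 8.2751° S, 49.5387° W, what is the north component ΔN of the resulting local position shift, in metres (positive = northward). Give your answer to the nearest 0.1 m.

ΔN = 342.2 m

The local north axis is (−sin φ cos λ, −sin φ sin λ, cos φ), giving ΔN = -2.559 + 24.617 + 320.132 = 342.19 m.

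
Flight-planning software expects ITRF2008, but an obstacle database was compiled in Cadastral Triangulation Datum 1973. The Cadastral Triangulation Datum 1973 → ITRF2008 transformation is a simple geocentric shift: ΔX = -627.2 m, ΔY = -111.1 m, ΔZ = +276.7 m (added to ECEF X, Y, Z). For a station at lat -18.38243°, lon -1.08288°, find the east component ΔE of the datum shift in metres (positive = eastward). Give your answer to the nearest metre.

The local east axis at (φ, λ) is (−sin λ, cos λ, 0), so ΔE = −sin(-1.08288°)·(-627.2) + cos(-1.08288°)·(-111.1) = -122.93 m.

ΔE = -123 m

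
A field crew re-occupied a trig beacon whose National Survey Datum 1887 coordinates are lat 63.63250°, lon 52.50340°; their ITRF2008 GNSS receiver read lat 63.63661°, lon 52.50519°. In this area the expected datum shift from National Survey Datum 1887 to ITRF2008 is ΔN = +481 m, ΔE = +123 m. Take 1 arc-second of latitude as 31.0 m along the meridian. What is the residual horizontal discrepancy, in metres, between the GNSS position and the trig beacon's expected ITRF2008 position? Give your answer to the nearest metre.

Observed coordinate differences: Δφ = +0.00411°, Δλ = +0.00179°.
Converting to metres (1° lat = 111600 m, cos φ = 0.444127): observed ΔN = 458.7 m, observed ΔE = 88.7 m.
Subtracting the expected shift leaves a residual of 458.7 − (481) = -22.3 m north and 88.7 − (123) = -34.3 m east.
Residual distance = √((-22.3)² + (-34.3)²) = 40.9 m.

41 m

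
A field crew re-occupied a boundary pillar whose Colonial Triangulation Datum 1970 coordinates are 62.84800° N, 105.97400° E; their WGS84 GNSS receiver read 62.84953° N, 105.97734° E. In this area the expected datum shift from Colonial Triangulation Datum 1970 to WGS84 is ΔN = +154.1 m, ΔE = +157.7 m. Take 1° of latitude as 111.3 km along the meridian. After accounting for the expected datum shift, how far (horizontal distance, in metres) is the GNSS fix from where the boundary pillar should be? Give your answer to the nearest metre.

Observed coordinate differences: Δφ = +0.00153°, Δλ = +0.00334°.
Converting to metres (1° lat = 111300 m, cos φ = 0.456353): observed ΔN = 170.3 m, observed ΔE = 169.6 m.
Subtracting the expected shift leaves a residual of 170.3 − (154.1) = 16.2 m north and 169.6 − (157.7) = 11.9 m east.
Residual distance = √(16.2² + 11.9²) = 20.1 m.

20 m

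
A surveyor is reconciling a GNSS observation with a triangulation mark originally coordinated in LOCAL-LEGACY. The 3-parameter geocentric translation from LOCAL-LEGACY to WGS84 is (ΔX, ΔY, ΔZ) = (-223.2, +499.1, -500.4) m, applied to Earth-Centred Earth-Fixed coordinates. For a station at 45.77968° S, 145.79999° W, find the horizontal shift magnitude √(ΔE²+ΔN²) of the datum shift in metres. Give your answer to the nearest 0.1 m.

681.3 m

At φ = -45.77968°, λ = -145.79999°: sin φ = -0.716663, cos φ = 0.697419, sin λ = -0.562084, cos λ = -0.827080.
ΔE = −sin λ·ΔX + cos λ·ΔY = −(-0.562084)·(-223.2) + (-0.827080)·(499.1) = -538.25 m.
ΔN = −sin φ cos λ·ΔX − sin φ sin λ·ΔY + cos φ·ΔZ = −(-0.716663)(-0.827080)(-223.2) − (-0.716663)(-0.562084)(499.1) + (0.697419)(-500.4) = -417.74 m.
Horizontal magnitude = √(ΔE² + ΔN²) = √((-538.25)² + (-417.74)²) = 681.34 m.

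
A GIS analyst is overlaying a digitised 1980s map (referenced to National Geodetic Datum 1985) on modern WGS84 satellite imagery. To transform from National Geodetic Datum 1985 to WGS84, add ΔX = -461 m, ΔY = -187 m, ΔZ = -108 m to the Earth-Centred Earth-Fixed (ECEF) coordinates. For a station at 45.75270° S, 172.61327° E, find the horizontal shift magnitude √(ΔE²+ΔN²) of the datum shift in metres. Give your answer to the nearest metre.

The local east axis at (φ, λ) is (−sin λ, cos λ, 0), so ΔE = −sin(172.61327°)·(-461) + cos(172.61327°)·(-187) = 244.72 m.
The local north axis is (−sin φ cos λ, −sin φ sin λ, cos φ), giving ΔN = 327.490 − 17.222 − 75.358 = 234.91 m.
Horizontal magnitude = √(ΔE² + ΔN²) = √(244.72² + 234.91²) = 339.22 m.

339 m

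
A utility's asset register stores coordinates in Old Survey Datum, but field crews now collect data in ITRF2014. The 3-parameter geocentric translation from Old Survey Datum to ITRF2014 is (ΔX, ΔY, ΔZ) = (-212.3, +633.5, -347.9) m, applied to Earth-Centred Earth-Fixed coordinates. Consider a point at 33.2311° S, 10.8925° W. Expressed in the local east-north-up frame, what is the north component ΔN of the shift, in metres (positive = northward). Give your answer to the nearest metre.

At φ = -33.2311°, λ = -10.8925°: sin φ = -0.548017, cos φ = 0.836467, sin λ = -0.188967, cos λ = 0.981983.
ΔN = −sin φ cos λ·ΔX − sin φ sin λ·ΔY + cos φ·ΔZ = −(-0.548017)(0.981983)(-212.3) − (-0.548017)(-0.188967)(633.5) + (0.836467)(-347.9) = -470.86 m.

ΔN = -471 m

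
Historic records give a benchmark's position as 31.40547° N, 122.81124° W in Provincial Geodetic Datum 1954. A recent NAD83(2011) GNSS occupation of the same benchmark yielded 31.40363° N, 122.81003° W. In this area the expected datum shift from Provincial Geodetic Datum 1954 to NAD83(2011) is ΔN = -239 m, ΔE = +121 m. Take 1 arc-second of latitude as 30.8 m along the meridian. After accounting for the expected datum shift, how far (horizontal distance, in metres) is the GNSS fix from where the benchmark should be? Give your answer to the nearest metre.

36 m

Observed coordinate differences: Δφ = -0.00184°, Δλ = +0.00121°.
Converting to metres (1° lat = 110880 m, cos φ = 0.853501): observed ΔN = -204.0 m, observed ΔE = 114.5 m.
Subtracting the expected shift leaves a residual of -204.0 − (-239) = 35.0 m north and 114.5 − (121) = -6.5 m east.
Residual distance = √(35.0² + (-6.5)²) = 35.6 m.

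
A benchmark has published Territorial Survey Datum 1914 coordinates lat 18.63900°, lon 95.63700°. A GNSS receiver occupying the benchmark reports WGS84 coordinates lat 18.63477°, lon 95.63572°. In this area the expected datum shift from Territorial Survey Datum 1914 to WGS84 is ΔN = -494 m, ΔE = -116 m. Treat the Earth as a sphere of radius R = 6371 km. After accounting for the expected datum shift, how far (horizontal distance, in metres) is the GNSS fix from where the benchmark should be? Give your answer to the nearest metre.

30 m

Observed coordinate differences: Δφ = -0.00423°, Δλ = -0.00128°.
Converting to metres (1° lat = 111195 m, cos φ = 0.947551): observed ΔN = -470.4 m, observed ΔE = -134.9 m.
Subtracting the expected shift leaves a residual of -470.4 − (-494) = 23.6 m north and -134.9 − (-116) = -18.9 m east.
Residual distance = √(23.6² + (-18.9)²) = 30.2 m.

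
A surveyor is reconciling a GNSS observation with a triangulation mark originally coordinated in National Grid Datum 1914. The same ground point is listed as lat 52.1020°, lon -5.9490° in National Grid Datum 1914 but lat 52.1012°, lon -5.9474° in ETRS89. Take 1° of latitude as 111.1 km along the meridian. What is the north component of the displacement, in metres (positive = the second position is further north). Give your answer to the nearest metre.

Δφ = 52.1012° − 52.1020° = -0.0008°; Δλ = -5.9474° − -5.9490° = +0.0016°.
ΔN = Δφ × 111100 = -88.9 m; ΔE = Δλ × 111100 × cos(52.1020°) = +0.0016 × 111100 × 0.614258 = 109.2 m.

ΔN = -89 m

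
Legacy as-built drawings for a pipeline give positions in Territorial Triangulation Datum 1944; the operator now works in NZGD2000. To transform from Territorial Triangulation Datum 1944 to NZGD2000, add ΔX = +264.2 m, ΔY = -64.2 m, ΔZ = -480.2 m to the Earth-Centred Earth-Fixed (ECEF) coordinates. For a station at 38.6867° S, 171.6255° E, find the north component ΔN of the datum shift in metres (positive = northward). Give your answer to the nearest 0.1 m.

At φ = -38.6867°, λ = 171.6255°: sin φ = -0.625061, cos φ = 0.780576, sin λ = 0.145643, cos λ = -0.989337.
ΔN = −sin φ cos λ·ΔX − sin φ sin λ·ΔY + cos φ·ΔZ = −(-0.625061)(-0.989337)(264.2) − (-0.625061)(0.145643)(-64.2) + (0.780576)(-480.2) = -544.06 m.

ΔN = -544.1 m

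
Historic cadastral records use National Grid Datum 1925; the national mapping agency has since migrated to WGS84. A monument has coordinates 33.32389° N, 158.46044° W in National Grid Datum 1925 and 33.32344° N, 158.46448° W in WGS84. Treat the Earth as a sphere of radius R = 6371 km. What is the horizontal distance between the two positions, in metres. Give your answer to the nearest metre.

Δφ = 33.32344° − 33.32389° = -0.00045°; Δλ = -158.46448° − -158.46044° = -0.00404°.
1° along a meridian = πR/180 = 111195 m.
ΔN = Δφ × 111195 = -50.0 m; ΔE = Δλ × 111195 × cos(33.32389°) = -0.00404 × 111195 × 0.835578 = -375.4 m.
Distance = √(ΔE² + ΔN²) = √((-375.4)² + (-50.0)²) = 378.7 m.

379 m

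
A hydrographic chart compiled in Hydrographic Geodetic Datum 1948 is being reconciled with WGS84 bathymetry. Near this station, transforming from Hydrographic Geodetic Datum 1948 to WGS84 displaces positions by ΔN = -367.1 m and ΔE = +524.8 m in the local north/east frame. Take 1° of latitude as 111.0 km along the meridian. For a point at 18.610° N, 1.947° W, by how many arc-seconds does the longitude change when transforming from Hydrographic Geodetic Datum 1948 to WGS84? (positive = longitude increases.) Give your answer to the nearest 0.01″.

At latitude 18.610°, cos φ = 0.947713.
1° of longitude at this latitude = 111.0 × cos φ = 105.20 km, so Δλ = 524.8 / 105196.1 = 0.0049888° = 17.960″.

Δλ = 17.96″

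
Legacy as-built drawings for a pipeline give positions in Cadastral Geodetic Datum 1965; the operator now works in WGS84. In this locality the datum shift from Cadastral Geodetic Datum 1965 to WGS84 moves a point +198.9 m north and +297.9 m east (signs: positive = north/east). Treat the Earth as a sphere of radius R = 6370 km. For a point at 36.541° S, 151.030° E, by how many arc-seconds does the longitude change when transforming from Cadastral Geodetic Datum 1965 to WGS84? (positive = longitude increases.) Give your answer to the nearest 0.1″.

At latitude -36.541°, cos φ = 0.803431.
One radian of longitude at latitude φ spans R cos φ, so Δλ = ΔE / (R cos φ) = 297.9 / (6370000 × 0.803431) = 5.8208e-05 rad = 12.006″.

Δλ = 12.0″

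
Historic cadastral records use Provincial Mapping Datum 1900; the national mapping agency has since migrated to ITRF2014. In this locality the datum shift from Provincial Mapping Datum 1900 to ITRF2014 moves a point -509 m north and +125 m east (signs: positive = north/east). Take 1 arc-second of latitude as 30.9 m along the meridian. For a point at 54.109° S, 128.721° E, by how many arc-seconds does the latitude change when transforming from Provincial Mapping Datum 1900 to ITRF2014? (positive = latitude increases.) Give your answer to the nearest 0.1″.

1″ of latitude = 30.90 m, so Δφ = -509.0 / 30.90 = -16.472″.

Δφ = -16.5″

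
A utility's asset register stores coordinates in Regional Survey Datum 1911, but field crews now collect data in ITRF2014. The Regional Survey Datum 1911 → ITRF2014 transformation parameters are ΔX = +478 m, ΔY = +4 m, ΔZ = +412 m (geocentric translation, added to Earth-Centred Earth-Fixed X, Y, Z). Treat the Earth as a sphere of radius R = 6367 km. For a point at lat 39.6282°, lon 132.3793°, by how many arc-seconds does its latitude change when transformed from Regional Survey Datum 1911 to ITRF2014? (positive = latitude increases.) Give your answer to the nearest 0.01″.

sin φ = 0.637803, cos φ = 0.770199, sin λ = 0.738699, cos λ = -0.674036.
North component: ΔN = −sin φ cos λ·ΔX − sin φ sin λ·ΔY + cos φ·ΔZ = −(0.637803)(-0.674036)(478) − (0.637803)(0.738699)(4) + (0.770199)(412) = 520.93 m.
1° of latitude spans πR/180 = 111125 m, so Δφ = 520.93 / 111125 × 3600 = 16.876″.

Δφ = 16.88″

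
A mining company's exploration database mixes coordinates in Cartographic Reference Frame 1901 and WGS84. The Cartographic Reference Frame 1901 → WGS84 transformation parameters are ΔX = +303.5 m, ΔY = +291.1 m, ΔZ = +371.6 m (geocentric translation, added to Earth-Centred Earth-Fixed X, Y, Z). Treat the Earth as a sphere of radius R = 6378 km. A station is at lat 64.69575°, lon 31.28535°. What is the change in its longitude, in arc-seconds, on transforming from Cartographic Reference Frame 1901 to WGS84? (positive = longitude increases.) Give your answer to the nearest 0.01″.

sin φ = 0.904051, cos φ = 0.427425, sin λ = 0.519301, cos λ = 0.854592.
East component: ΔE = −sin λ·ΔX + cos λ·ΔY = −(0.519301)(303.5) + (0.854592)(291.1) = 91.16 m.
1° of latitude spans πR/180 = 111317 m; at latitude φ, 1° of longitude spans that × cos φ = 47579.7 m, so Δλ = 91.16 / 47579.7 × 3600 = 6.898″.

Δλ = 6.90″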